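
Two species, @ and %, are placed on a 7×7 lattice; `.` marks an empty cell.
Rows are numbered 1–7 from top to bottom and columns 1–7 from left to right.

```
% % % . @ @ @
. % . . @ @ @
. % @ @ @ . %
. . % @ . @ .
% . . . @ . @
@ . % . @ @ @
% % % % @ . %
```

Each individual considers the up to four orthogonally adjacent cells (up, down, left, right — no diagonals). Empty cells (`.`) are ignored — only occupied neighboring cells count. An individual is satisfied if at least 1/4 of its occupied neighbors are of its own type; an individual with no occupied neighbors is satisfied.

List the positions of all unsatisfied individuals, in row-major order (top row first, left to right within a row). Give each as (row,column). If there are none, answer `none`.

(3,7), (4,3), (5,1), (6,1), (7,7)

(1,1)% 1/1 ok
(1,2)% 3/3 ok
(1,3)% 1/1 ok
(1,5)@ 2/2 ok
(1,6)@ 3/3 ok
(1,7)@ 2/2 ok
(2,2)% 2/2 ok
(2,5)@ 3/3 ok
(2,6)@ 3/3 ok
(2,7)@ 2/3 ok
(3,2)% 1/2 ok
(3,3)@ 1/3 ok
(3,4)@ 3/3 ok
(3,5)@ 2/2 ok
(3,7)% 0/1 unhappy
(4,3)% 0/2 unhappy
(4,4)@ 1/2 ok
(4,6)@ 0/0 ok
(5,1)% 0/1 unhappy
(5,5)@ 1/1 ok
(5,7)@ 1/1 ok
(6,1)@ 0/2 unhappy
(6,3)% 1/1 ok
(6,5)@ 3/3 ok
(6,6)@ 2/2 ok
(6,7)@ 2/3 ok
(7,1)% 1/2 ok
(7,2)% 2/2 ok
(7,3)% 3/3 ok
(7,4)% 1/2 ok
(7,5)@ 1/2 ok
(7,7)% 0/1 unhappy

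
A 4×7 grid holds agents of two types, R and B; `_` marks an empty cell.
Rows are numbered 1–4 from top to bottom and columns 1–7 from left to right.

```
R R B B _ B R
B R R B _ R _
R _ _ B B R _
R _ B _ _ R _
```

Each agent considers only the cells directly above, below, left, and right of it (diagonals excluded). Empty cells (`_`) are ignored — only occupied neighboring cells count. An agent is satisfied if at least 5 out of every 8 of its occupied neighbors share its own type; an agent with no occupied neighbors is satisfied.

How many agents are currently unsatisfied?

Row 1: (1,1)R 1/2 not · (1,2)R 2/3 satisfied · (1,3)B 1/3 not · (1,4)B 2/2 satisfied · (1,6)B 0/2 not · (1,7)R 0/1 not
Row 2: (2,1)B 0/3 not · (2,2)R 2/3 satisfied · (2,3)R 1/3 not · (2,4)B 2/3 satisfied · (2,6)R 1/2 not
Row 3: (3,1)R 1/2 not · (3,4)B 2/2 satisfied · (3,5)B 1/2 not · (3,6)R 2/3 satisfied
Row 4: (4,1)R 1/1 satisfied · (4,3)B 0/0 satisfied · (4,6)R 1/1 satisfied
Unsatisfied: (1,1), (1,3), (1,6), (1,7), (2,1), (2,3), (2,6), (3,1), (3,5) — 9 in total.

9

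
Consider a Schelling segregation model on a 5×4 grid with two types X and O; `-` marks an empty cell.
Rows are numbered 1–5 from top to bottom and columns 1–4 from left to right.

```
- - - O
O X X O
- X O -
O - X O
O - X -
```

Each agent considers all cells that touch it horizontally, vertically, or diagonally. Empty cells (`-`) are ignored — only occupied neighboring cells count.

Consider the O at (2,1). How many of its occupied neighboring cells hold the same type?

Occupied neighbors of (2,1): (2,2)=X, (3,2)=X.
Same type (O): 0 of 2.

0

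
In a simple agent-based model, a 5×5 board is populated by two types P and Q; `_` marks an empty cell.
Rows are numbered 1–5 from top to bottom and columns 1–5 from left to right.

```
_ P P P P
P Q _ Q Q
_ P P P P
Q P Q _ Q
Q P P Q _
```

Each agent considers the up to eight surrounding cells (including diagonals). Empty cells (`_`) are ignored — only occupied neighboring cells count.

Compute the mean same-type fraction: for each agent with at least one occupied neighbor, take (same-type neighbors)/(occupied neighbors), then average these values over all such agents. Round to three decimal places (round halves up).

0.390

Row 1: (1,2)P 2/3 · (1,3)P 2/4 · (1,4)P 2/4 · (1,5)P 1/3
Row 2: (2,1)P 2/3 · (2,2)Q 0/5 · (2,4)Q 1/7 · (2,5)Q 1/5
Row 3: (3,2)P 3/6 · (3,3)P 3/6 · (3,4)P 2/6 · (3,5)P 1/4
Row 4: (4,1)Q 1/4 · (4,2)P 4/7 · (4,3)Q 1/7 · (4,5)Q 1/3
Row 5: (5,1)Q 1/3 · (5,2)P 2/5 · (5,3)P 2/4 · (5,4)Q 2/3
Sum over 20 agents: 2/3 + 2/4 + 2/4 + 1/3 + 2/3 + 0/5 + 1/7 + 1/5 + 3/6 + 3/6 + 2/6 + 1/4 + 1/4 + 4/7 + 1/7 + 1/3 + 1/3 + 2/5 + 2/4 + 2/3 = 818/105; mean = 818/105 ÷ 20 = 409/1050 = 0.389523… → 0.390.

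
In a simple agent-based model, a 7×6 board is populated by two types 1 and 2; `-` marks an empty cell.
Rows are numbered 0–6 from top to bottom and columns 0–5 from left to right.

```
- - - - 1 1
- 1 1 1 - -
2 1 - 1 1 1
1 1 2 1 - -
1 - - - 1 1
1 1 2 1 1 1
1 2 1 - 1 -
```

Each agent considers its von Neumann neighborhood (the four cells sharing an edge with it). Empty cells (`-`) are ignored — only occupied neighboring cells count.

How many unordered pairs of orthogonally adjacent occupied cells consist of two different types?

Scan each occupied cell's neighbors to the right and below so each pair is counted once.
From row 0: 0 unlike of 1 pairs (running 0/1).
From row 1: 0 unlike of 4 pairs (running 0/5).
From row 2: 2 unlike of 6 pairs (running 2/11).
From row 3: 2 unlike of 4 pairs (running 4/15).
From row 4: 0 unlike of 4 pairs (running 4/19).
From row 5: 4 unlike of 9 pairs (running 8/28).
From row 6: 2 unlike of 2 pairs (running 10/30).
Total adjacent occupied pairs: 30; unlike-type pairs: 10.

10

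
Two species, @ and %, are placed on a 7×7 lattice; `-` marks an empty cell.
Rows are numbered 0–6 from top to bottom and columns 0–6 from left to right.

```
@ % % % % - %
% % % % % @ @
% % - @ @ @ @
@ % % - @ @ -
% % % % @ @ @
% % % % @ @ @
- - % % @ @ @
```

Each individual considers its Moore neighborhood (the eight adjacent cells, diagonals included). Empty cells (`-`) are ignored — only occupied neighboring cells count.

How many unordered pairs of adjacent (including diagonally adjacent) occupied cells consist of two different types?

Scan each occupied cell's neighbors to the right and below (and the two forward diagonals) so each pair is counted once.
From row 0: 6 unlike of 20 pairs (running 6/20).
From row 1: 7 unlike of 22 pairs (running 13/42).
From row 2: 3 unlike of 16 pairs (running 16/58).
From row 3: 4 unlike of 17 pairs (running 20/75).
From row 4: 3 unlike of 25 pairs (running 23/100).
From row 5: 3 unlike of 20 pairs (running 26/120).
From row 6: 1 unlike of 4 pairs (running 27/124).
Total adjacent occupied pairs: 124; unlike-type pairs: 27.

27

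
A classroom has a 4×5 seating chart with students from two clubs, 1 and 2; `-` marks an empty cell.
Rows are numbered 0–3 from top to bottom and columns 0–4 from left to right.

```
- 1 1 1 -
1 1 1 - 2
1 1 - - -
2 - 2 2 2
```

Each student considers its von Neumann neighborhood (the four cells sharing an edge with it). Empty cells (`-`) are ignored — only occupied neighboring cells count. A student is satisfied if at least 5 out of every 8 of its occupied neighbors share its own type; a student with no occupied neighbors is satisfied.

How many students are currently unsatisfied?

(0,1)1 2/2 ✓
(0,2)1 3/3 ✓
(0,3)1 1/1 ✓
(1,0)1 2/2 ✓
(1,1)1 4/4 ✓
(1,2)1 2/2 ✓
(1,4)2 0/0 ✓
(2,0)1 2/3 ✓
(2,1)1 2/2 ✓
(3,0)2 0/1 ✗
(3,2)2 1/1 ✓
(3,3)2 2/2 ✓
(3,4)2 1/1 ✓
Unsatisfied: (3,0) — 1 in total.

1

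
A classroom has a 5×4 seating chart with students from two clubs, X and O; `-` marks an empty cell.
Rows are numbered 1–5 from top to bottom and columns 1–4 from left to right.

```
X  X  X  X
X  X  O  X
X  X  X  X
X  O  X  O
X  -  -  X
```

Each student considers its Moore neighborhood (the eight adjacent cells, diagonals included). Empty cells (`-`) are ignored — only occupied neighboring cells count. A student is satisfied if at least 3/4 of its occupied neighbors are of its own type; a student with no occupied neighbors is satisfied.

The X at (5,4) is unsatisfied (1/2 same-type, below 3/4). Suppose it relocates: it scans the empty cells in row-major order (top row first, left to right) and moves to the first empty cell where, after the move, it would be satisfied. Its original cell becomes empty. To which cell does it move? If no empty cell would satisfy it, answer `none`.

(5,2)

Vacating (5,4). Empty cells in order:
  (5,2): 3/4 same-type → satisfied — stop here.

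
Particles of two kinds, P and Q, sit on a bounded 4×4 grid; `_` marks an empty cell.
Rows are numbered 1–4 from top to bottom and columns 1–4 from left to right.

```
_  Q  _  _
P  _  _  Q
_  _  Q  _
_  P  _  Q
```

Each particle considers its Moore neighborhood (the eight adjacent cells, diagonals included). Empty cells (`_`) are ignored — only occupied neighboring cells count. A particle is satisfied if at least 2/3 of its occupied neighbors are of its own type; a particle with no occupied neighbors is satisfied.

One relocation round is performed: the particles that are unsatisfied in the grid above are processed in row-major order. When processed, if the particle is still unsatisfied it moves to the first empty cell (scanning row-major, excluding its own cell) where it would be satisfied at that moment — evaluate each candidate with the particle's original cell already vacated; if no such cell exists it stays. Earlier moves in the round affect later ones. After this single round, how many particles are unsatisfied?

0

Initially unsatisfied (in order): (1,2), (2,1), (4,2).
  (1,2) → (1,3).
  (2,1): now satisfied by earlier moves; stays.
  (4,2) → (1,1).
Resulting grid:
P _ Q _
P _ _ Q
_ _ Q _
_ _ _ Q
All satisfied now.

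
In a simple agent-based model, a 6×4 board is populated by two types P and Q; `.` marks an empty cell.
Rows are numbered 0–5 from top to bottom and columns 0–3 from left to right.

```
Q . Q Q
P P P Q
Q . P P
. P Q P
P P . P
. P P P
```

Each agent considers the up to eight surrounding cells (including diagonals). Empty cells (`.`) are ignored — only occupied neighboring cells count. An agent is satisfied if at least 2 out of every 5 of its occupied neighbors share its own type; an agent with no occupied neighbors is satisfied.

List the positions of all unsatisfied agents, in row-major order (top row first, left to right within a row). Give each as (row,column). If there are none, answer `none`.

(0,0), (1,0), (2,0), (3,2)

(0,0)Q 0/2 unhappy
(0,2)Q 2/4 ok
(0,3)Q 2/3 ok
(1,0)P 1/3 unhappy
(1,1)P 3/6 ok
(1,2)P 3/6 ok
(1,3)Q 2/5 ok
(2,0)Q 0/3 unhappy
(2,2)P 5/7 ok
(2,3)P 3/5 ok
(3,1)P 3/5 ok
(3,2)Q 0/6 unhappy
(3,3)P 3/4 ok
(4,0)P 3/3 ok
(4,1)P 4/5 ok
(4,3)P 3/4 ok
(5,1)P 3/3 ok
(5,2)P 4/4 ok
(5,3)P 2/2 ok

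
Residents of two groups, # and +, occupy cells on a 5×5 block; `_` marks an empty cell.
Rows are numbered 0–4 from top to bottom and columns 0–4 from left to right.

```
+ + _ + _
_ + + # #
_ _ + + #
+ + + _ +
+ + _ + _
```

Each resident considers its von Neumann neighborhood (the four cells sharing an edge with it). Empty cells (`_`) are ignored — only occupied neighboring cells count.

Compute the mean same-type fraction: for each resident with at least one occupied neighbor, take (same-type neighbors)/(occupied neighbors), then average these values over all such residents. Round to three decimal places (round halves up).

Row 0: (0,0)+ 1/1 · (0,1)+ 2/2 · (0,3)+ 0/1
Row 1: (1,1)+ 2/2 · (1,2)+ 2/3 · (1,3)# 1/4 · (1,4)# 2/2
Row 2: (2,2)+ 3/3 · (2,3)+ 1/3 · (2,4)# 1/3
Row 3: (3,0)+ 2/2 · (3,1)+ 3/3 · (3,2)+ 2/2 · (3,4)+ 0/1
Row 4: (4,0)+ 2/2 · (4,1)+ 2/2 · (4,3)+ — no occupied neighbors
Sum over 16 residents: 1/1 + 2/2 + 0/1 + 2/2 + 2/3 + 1/4 + 2/2 + 3/3 + 1/3 + 1/3 + 2/2 + 3/3 + 2/2 + 0/1 + 2/2 + 2/2 = 139/12; mean = 139/12 ÷ 16 = 139/192 = 0.723958… → 0.724.

0.724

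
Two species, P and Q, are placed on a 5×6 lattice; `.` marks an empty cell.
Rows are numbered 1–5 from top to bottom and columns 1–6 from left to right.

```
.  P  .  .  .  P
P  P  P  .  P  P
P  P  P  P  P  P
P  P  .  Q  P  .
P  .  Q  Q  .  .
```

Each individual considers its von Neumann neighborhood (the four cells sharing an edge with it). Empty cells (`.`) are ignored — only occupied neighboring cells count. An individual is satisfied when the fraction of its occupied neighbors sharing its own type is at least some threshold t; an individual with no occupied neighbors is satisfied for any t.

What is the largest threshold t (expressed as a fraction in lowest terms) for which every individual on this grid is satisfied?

Row 1: (1,2)P 1/1 · (1,6)P 1/1
Row 2: (2,1)P 2/2 · (2,2)P 4/4 · (2,3)P 2/2 · (2,5)P 2/2 · (2,6)P 3/3
Row 3: (3,1)P 3/3 · (3,2)P 4/4 · (3,3)P 3/3 · (3,4)P 2/3 · (3,5)P 4/4 · (3,6)P 2/2
Row 4: (4,1)P 3/3 · (4,2)P 2/2 · (4,4)Q 1/3 · (4,5)P 1/2
Row 5: (5,1)P 1/1 · (5,3)Q 1/1 · (5,4)Q 2/2
The smallest same-type fraction is 1/3 at (4,4), which reduces to 1/3. Any threshold above that leaves this individual unsatisfied.

1/3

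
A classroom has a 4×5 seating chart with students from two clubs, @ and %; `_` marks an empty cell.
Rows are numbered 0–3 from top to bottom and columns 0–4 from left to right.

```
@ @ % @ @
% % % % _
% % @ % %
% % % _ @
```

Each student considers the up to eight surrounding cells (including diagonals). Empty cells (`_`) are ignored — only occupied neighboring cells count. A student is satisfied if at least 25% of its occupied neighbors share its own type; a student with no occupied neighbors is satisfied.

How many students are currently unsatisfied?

Row 0: (0,0)@ 1/3 ✓ · (0,1)@ 1/5 ✗ · (0,2)% 3/5 ✓ · (0,3)@ 1/4 ✓ · (0,4)@ 1/2 ✓
Row 1: (1,0)% 3/5 ✓ · (1,1)% 5/8 ✓ · (1,2)% 5/8 ✓ · (1,3)% 4/7 ✓
Row 2: (2,0)% 5/5 ✓ · (2,1)% 7/8 ✓ · (2,2)@ 0/7 ✗ · (2,3)% 4/6 ✓ · (2,4)% 2/3 ✓
Row 3: (3,0)% 3/3 ✓ · (3,1)% 4/5 ✓ · (3,2)% 3/4 ✓ · (3,4)@ 0/2 ✗
Unsatisfied: (0,1), (2,2), (3,4) — 3 in total.

3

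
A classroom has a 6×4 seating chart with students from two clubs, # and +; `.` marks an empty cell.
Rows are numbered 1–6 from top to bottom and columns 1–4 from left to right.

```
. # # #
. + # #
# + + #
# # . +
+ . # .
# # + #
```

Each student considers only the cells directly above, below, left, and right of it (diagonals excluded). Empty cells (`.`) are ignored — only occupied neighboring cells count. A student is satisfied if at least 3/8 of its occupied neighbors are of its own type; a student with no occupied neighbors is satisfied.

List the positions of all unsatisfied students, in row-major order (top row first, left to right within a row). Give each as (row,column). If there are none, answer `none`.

Row 1: (1,2)# 1/2 ok · (1,3)# 3/3 ok · (1,4)# 2/2 ok
Row 2: (2,2)+ 1/3 unhappy · (2,3)# 2/4 ok · (2,4)# 3/3 ok
Row 3: (3,1)# 1/2 ok · (3,2)+ 2/4 ok · (3,3)+ 1/3 unhappy · (3,4)# 1/3 unhappy
Row 4: (4,1)# 2/3 ok · (4,2)# 1/2 ok · (4,4)+ 0/1 unhappy
Row 5: (5,1)+ 0/2 unhappy · (5,3)# 0/1 unhappy
Row 6: (6,1)# 1/2 ok · (6,2)# 1/2 ok · (6,3)+ 0/3 unhappy · (6,4)# 0/1 unhappy

(2,2), (3,3), (3,4), (4,4), (5,1), (5,3), (6,3), (6,4)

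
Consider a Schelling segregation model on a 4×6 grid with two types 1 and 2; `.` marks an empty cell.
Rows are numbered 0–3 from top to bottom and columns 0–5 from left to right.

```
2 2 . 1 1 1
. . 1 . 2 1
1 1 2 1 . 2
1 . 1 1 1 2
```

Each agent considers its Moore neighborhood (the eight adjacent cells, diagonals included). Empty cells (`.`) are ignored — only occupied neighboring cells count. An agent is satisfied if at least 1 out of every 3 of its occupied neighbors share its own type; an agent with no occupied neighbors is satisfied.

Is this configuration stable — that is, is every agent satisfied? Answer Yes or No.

(0,0)2 1/1 satisfied
(0,1)2 1/2 satisfied
(0,3)1 2/3 satisfied
(0,4)1 3/4 satisfied
(0,5)1 2/3 satisfied
(1,2)1 3/5 satisfied
(1,4)2 1/6 not
(1,5)1 2/4 satisfied
(2,0)1 2/2 satisfied
(2,1)1 4/5 satisfied
(2,2)2 0/5 not
(2,3)1 4/6 satisfied
(2,5)2 2/4 satisfied
(3,0)1 2/2 satisfied
(3,2)1 3/4 satisfied
(3,3)1 3/4 satisfied
(3,4)1 2/4 satisfied
(3,5)2 1/2 satisfied
For instance (1,4) has only 1/6 same-type neighbors, below 1/3.

No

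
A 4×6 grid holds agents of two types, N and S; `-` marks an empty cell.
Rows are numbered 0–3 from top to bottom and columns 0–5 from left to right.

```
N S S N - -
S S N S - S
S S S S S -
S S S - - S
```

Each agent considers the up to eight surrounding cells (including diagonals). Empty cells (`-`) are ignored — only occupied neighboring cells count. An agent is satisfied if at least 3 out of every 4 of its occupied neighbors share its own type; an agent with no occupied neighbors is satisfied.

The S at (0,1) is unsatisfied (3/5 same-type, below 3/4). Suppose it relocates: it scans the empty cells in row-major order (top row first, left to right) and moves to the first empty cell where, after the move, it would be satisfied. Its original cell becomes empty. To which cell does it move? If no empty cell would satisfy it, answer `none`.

Vacating (0,1). Empty cells in order:
  (0,4): 2/3 same-type → still unsatisfied.
  (0,5): 1/1 same-type → satisfied — stop here.

(0,5)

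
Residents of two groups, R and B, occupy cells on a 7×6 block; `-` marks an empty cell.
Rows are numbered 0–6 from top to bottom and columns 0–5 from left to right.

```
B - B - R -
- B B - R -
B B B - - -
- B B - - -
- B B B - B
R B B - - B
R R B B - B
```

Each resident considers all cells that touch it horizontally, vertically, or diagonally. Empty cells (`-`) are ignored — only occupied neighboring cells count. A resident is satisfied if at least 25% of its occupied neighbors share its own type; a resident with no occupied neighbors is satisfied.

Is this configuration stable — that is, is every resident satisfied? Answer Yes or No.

Yes

(0,0)B 1/1 ok
(0,2)B 2/2 ok
(0,4)R 1/1 ok
(1,1)B 6/6 ok
(1,2)B 4/4 ok
(1,4)R 1/1 ok
(2,0)B 3/3 ok
(2,1)B 6/6 ok
(2,2)B 5/5 ok
(3,1)B 6/6 ok
(3,2)B 6/6 ok
(4,1)B 5/6 ok
(4,2)B 6/6 ok
(4,3)B 3/3 ok
(4,5)B 1/1 ok
(5,0)R 2/4 ok
(5,1)B 4/7 ok
(5,2)B 6/7 ok
(5,5)B 2/2 ok
(6,0)R 2/3 ok
(6,1)R 2/5 ok
(6,2)B 3/4 ok
(6,3)B 2/2 ok
(6,5)B 1/1 ok
All meet the threshold, so the configuration is stable.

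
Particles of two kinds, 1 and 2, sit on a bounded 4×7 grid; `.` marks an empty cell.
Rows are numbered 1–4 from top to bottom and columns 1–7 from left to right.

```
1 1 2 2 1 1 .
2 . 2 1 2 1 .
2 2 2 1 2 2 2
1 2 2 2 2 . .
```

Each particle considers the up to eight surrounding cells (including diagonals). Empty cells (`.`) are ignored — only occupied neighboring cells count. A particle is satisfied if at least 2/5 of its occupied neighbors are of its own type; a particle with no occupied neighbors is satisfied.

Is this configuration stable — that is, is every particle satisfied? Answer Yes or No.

No

Row 1: (1,1)1 1/2 ✓ · (1,2)1 1/4 ✗ · (1,3)2 2/4 ✓ · (1,4)2 3/5 ✓ · (1,5)1 3/5 ✓ · (1,6)1 2/3 ✓
Row 2: (2,1)2 2/4 ✓ · (2,3)2 4/7 ✓ · (2,4)1 2/8 ✗ · (2,5)2 3/8 ✗ · (2,6)1 2/6 ✗
Row 3: (3,1)2 3/4 ✓ · (3,2)2 6/7 ✓ · (3,3)2 5/7 ✓ · (3,4)1 1/8 ✗ · (3,5)2 4/7 ✓ · (3,6)2 4/5 ✓ · (3,7)2 1/2 ✓
Row 4: (4,1)1 0/3 ✗ · (4,2)2 4/5 ✓ · (4,3)2 4/5 ✓ · (4,4)2 4/5 ✓ · (4,5)2 3/4 ✓
For instance (1,2) has only 1/4 same-type neighbors, below 2/5.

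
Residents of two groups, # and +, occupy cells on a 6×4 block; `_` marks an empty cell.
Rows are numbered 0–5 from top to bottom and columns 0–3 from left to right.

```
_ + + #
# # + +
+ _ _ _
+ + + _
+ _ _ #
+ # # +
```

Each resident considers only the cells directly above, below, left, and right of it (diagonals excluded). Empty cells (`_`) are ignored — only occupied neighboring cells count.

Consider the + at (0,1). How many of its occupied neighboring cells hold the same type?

Occupied neighbors of (0,1): (1,1)=#, (0,2)=+.
Same type (+): 1 of 2.

1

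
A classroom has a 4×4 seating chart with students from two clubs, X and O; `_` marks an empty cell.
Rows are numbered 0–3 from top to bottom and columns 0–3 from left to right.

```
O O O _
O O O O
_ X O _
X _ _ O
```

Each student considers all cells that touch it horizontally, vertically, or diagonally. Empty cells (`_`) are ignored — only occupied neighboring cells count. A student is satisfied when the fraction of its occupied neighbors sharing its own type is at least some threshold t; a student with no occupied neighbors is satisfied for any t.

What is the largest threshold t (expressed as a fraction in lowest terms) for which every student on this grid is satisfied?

1/5

(0,0)O 3/3
(0,1)O 5/5
(0,2)O 4/4
(1,0)O 3/4
(1,1)O 6/7
(1,2)O 5/6
(1,3)O 3/3
(2,1)X 1/5
(2,2)O 4/5
(3,0)X 1/1
(3,3)O 1/1
The smallest same-type fraction is 1/5 at (2,1), which reduces to 1/5. Any threshold above that leaves this student unsatisfied.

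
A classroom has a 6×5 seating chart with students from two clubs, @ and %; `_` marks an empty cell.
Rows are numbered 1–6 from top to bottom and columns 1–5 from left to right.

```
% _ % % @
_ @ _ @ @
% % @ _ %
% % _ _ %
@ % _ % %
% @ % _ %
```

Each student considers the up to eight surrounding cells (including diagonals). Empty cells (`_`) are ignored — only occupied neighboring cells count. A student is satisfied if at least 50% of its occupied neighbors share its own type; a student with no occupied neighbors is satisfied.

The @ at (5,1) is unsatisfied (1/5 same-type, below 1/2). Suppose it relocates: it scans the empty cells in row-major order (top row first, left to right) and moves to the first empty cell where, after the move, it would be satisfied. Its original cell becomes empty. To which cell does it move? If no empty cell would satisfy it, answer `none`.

Vacating (5,1). Empty cells in order:
  (1,2): 1/3 same-type → still unsatisfied.
  (2,1): 1/4 same-type → still unsatisfied.
  (2,3): 3/6 same-type → satisfied — stop here.

(2,3)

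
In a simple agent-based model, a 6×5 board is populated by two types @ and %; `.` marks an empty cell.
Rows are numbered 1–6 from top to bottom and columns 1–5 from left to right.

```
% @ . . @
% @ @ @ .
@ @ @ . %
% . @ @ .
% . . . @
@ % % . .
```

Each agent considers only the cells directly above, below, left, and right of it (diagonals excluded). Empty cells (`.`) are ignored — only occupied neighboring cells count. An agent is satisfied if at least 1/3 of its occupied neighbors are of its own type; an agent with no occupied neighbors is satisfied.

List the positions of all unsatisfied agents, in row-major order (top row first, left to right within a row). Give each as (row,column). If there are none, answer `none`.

(1,1)% 1/2 ✓
(1,2)@ 1/2 ✓
(1,5)@ 0/0 ✓
(2,1)% 1/3 ✓
(2,2)@ 3/4 ✓
(2,3)@ 3/3 ✓
(2,4)@ 1/1 ✓
(3,1)@ 1/3 ✓
(3,2)@ 3/3 ✓
(3,3)@ 3/3 ✓
(3,5)% 0/0 ✓
(4,1)% 1/2 ✓
(4,3)@ 2/2 ✓
(4,4)@ 1/1 ✓
(5,1)% 1/2 ✓
(5,5)@ 0/0 ✓
(6,1)@ 0/2 ✗
(6,2)% 1/2 ✓
(6,3)% 1/1 ✓

(6,1)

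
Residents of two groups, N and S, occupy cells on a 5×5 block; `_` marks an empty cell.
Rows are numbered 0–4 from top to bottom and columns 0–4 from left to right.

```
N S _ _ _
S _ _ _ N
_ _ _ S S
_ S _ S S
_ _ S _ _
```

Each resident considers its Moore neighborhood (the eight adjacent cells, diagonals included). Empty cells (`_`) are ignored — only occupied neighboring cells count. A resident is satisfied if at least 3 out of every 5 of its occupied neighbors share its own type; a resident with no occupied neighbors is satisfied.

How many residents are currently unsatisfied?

Row 0: (0,0)N 0/2 ✗ · (0,1)S 1/2 ✗
Row 1: (1,0)S 1/2 ✗ · (1,4)N 0/2 ✗
Row 2: (2,3)S 3/4 ✓ · (2,4)S 3/4 ✓
Row 3: (3,1)S 1/1 ✓ · (3,3)S 4/4 ✓ · (3,4)S 3/3 ✓
Row 4: (4,2)S 2/2 ✓
Unsatisfied: (0,0), (0,1), (1,0), (1,4) — 4 in total.

4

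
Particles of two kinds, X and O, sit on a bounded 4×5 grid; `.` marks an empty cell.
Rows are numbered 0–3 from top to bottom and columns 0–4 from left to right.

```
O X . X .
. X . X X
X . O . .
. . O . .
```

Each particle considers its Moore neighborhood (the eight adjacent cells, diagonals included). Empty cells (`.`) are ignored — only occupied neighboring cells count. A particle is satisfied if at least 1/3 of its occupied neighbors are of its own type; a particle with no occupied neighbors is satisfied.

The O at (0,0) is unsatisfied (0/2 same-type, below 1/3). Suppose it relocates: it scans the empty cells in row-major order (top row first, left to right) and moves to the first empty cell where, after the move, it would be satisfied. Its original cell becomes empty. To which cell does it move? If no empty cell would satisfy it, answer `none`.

Vacating (0,0). Empty cells in order:
  (0,2): 0/4 same-type → still unsatisfied.
  (0,4): 0/3 same-type → still unsatisfied.
  (1,0): 0/3 same-type → still unsatisfied.
  (1,2): 1/5 same-type → still unsatisfied.
  (2,1): 2/4 same-type → satisfied — stop here.

(2,1)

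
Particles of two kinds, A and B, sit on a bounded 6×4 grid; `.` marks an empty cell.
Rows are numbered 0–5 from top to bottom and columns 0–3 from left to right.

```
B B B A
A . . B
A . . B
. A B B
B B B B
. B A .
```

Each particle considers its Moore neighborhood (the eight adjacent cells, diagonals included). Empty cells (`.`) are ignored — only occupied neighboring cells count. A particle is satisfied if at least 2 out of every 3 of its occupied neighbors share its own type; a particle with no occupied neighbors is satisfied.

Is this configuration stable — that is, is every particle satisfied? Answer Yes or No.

Row 0: (0,0)B 1/2 ✗ · (0,1)B 2/3 ✓ · (0,2)B 2/3 ✓ · (0,3)A 0/2 ✗
Row 1: (1,0)A 1/3 ✗ · (1,3)B 2/3 ✓
Row 2: (2,0)A 2/2 ✓ · (2,3)B 3/3 ✓
Row 3: (3,1)A 1/5 ✗ · (3,2)B 5/6 ✓ · (3,3)B 4/4 ✓
Row 4: (4,0)B 2/3 ✓ · (4,1)B 4/6 ✓ · (4,2)B 5/7 ✓ · (4,3)B 3/4 ✓
Row 5: (5,1)B 3/4 ✓ · (5,2)A 0/4 ✗
For instance (0,0) has only 1/2 same-type neighbors, below 2/3.

No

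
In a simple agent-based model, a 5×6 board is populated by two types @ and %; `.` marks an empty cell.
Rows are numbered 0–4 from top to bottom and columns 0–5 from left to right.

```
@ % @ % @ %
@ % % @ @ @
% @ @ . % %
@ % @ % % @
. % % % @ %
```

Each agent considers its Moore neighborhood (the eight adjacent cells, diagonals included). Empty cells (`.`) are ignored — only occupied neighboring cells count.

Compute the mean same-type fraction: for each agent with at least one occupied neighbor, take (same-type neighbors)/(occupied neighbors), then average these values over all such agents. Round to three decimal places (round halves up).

Row 0: (0,0)@ 1/3 · (0,1)% 2/5 · (0,2)@ 1/5 · (0,3)% 1/5 · (0,4)@ 3/5 · (0,5)% 0/3
Row 1: (1,0)@ 2/5 · (1,1)% 3/8 · (1,2)% 3/7 · (1,3)@ 4/7 · (1,4)@ 3/7 · (1,5)@ 2/5
Row 2: (2,0)% 2/5 · (2,1)@ 4/8 · (2,2)@ 3/7 · (2,4)% 3/7 · (2,5)% 2/5
Row 3: (3,0)@ 1/4 · (3,1)% 3/7 · (3,2)@ 2/7 · (3,3)% 4/7 · (3,4)% 5/7 · (3,5)@ 1/5
Row 4: (4,1)% 2/4 · (4,2)% 4/5 · (4,3)% 3/5 · (4,4)@ 1/5 · (4,5)% 1/3
Sum over 28 agents: 1/3 + 2/5 + 1/5 + 1/5 + 3/5 + 0/3 + 2/5 + 3/8 + 3/7 + 4/7 + 3/7 + 2/5 + 2/5 + 4/8 + 3/7 + 3/7 + 2/5 + 1/4 + 3/7 + 2/7 + 4/7 + 5/7 + 1/5 + 2/4 + 4/5 + 3/5 + 1/5 + 1/3 = 9557/840; mean = 9557/840 ÷ 28 = 9557/23520 = 0.406335… → 0.406.

0.406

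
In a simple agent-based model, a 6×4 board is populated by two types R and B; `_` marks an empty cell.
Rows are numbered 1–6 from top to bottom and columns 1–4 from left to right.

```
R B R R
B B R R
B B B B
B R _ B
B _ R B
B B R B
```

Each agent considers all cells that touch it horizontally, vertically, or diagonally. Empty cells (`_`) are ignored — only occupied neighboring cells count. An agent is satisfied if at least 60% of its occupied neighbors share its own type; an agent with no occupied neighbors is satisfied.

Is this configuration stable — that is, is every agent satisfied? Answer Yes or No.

Row 1: (1,1)R 0/3 ✗ · (1,2)B 2/5 ✗ · (1,3)R 3/5 ✓ · (1,4)R 3/3 ✓
Row 2: (2,1)B 4/5 ✓ · (2,2)B 5/8 ✓ · (2,3)R 3/8 ✗ · (2,4)R 3/5 ✓
Row 3: (3,1)B 4/5 ✓ · (3,2)B 5/7 ✓ · (3,3)B 4/7 ✗ · (3,4)B 2/4 ✗
Row 4: (4,1)B 3/4 ✓ · (4,2)R 1/6 ✗ · (4,4)B 3/4 ✓
Row 5: (5,1)B 3/4 ✓ · (5,3)R 2/6 ✗ · (5,4)B 2/4 ✗
Row 6: (6,1)B 2/2 ✓ · (6,2)B 2/4 ✗ · (6,3)R 1/4 ✗ · (6,4)B 1/3 ✗
For instance (1,1) has only 0/3 same-type neighbors, below 3/5.

No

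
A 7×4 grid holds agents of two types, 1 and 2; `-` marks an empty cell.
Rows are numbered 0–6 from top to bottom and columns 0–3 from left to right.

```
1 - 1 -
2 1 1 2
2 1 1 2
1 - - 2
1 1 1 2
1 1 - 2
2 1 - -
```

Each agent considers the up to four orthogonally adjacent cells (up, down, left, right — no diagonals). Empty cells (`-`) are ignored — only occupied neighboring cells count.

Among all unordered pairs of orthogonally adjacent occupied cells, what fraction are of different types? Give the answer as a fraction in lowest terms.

Scan each occupied cell's neighbors to the right and below so each pair is counted once.
From row 0: 1 unlike of 2 pairs (running 1/2).
From row 1: 2 unlike of 7 pairs (running 3/9).
From row 2: 3 unlike of 5 pairs (running 6/14).
From row 3: 0 unlike of 2 pairs (running 6/16).
From row 4: 1 unlike of 6 pairs (running 7/22).
From row 5: 1 unlike of 3 pairs (running 8/25).
From row 6: 1 unlike of 1 pairs (running 9/26).
Total adjacent occupied pairs: 26; unlike-type pairs: 9.
9/26 is already in lowest terms.

9/26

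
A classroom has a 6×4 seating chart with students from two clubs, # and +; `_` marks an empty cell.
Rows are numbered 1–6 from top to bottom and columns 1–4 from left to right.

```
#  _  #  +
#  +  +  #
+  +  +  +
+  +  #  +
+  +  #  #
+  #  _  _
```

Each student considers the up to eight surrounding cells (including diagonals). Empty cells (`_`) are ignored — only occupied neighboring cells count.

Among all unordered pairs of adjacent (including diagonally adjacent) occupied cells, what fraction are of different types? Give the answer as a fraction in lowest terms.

3/7

Scan each occupied cell's neighbors to the right and below (and the two forward diagonals) so each pair is counted once.
Row 1: #(1,1)–#(2,1)= #(1,1)–+(2,2)≠ #(1,3)–+(1,4)≠ #(1,3)–+(2,3)≠ #(1,3)–#(2,4)= #(1,3)–+(2,2)≠ +(1,4)–#(2,4)≠ +(1,4)–+(2,3)=  → 5/8 unlike.
Row 2: #(2,1)–+(2,2)≠ #(2,1)–+(3,1)≠ #(2,1)–+(3,2)≠ +(2,2)–+(2,3)= +(2,2)–+(3,2)= +(2,2)–+(3,3)= +(2,2)–+(3,1)= +(2,3)–#(2,4)≠ +(2,3)–+(3,3)= +(2,3)–+(3,4)= +(2,3)–+(3,2)= #(2,4)–+(3,4)≠ #(2,4)–+(3,3)≠  → 6/13 unlike.
Row 3: +(3,1)–+(3,2)= +(3,1)–+(4,1)= +(3,1)–+(4,2)= +(3,2)–+(3,3)= +(3,2)–+(4,2)= +(3,2)–#(4,3)≠ +(3,2)–+(4,1)= +(3,3)–+(3,4)= +(3,3)–#(4,3)≠ +(3,3)–+(4,4)= +(3,3)–+(4,2)= +(3,4)–+(4,4)= +(3,4)–#(4,3)≠  → 3/13 unlike.
Row 4: +(4,1)–+(4,2)= +(4,1)–+(5,1)= +(4,1)–+(5,2)= +(4,2)–#(4,3)≠ +(4,2)–+(5,2)= +(4,2)–#(5,3)≠ +(4,2)–+(5,1)= #(4,3)–+(4,4)≠ #(4,3)–#(5,3)= #(4,3)–#(5,4)= #(4,3)–+(5,2)≠ +(4,4)–#(5,4)≠ +(4,4)–#(5,3)≠  → 6/13 unlike.
Row 5: +(5,1)–+(5,2)= +(5,1)–+(6,1)= +(5,1)–#(6,2)≠ +(5,2)–#(5,3)≠ +(5,2)–#(6,2)≠ +(5,2)–+(6,1)= #(5,3)–#(5,4)= #(5,3)–#(6,2)=  → 3/8 unlike.
Row 6: +(6,1)–#(6,2)≠  → 1/1 unlike.
Total adjacent occupied pairs: 56; unlike-type pairs: 24.
24/56 reduces to 3/7.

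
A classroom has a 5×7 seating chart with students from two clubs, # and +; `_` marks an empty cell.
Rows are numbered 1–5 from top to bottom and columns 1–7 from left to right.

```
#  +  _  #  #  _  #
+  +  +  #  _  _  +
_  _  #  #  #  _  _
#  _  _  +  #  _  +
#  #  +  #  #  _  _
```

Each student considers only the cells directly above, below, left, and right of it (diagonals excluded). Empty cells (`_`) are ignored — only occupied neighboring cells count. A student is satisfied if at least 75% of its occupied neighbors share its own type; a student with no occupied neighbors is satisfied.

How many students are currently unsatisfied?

13

(1,1)# 0/2 ✗
(1,2)+ 1/2 ✗
(1,4)# 2/2 ✓
(1,5)# 1/1 ✓
(1,7)# 0/1 ✗
(2,1)+ 1/2 ✗
(2,2)+ 3/3 ✓
(2,3)+ 1/3 ✗
(2,4)# 2/3 ✗
(2,7)+ 0/1 ✗
(3,3)# 1/2 ✗
(3,4)# 3/4 ✓
(3,5)# 2/2 ✓
(4,1)# 1/1 ✓
(4,4)+ 0/3 ✗
(4,5)# 2/3 ✗
(4,7)+ 0/0 ✓
(5,1)# 2/2 ✓
(5,2)# 1/2 ✗
(5,3)+ 0/2 ✗
(5,4)# 1/3 ✗
(5,5)# 2/2 ✓
Unsatisfied: (1,1), (1,2), (1,7), (2,1), (2,3), (2,4), (2,7), (3,3), (4,4), (4,5), (5,2), (5,3), (5,4) — 13 in total.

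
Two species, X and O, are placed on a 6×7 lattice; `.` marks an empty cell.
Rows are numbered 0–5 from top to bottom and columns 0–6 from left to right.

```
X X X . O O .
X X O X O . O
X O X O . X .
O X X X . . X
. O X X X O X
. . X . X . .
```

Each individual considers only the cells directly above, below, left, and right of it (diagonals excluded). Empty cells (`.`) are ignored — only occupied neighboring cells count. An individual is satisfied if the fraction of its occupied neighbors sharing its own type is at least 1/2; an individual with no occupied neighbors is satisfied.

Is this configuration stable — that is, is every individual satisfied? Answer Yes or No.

Row 0: (0,0)X 2/2 ok · (0,1)X 3/3 ok · (0,2)X 1/2 ok · (0,4)O 2/2 ok · (0,5)O 1/1 ok
Row 1: (1,0)X 3/3 ok · (1,1)X 2/4 ok · (1,2)O 0/4 unhappy · (1,3)X 0/3 unhappy · (1,4)O 1/2 ok · (1,6)O 0/0 ok
Row 2: (2,0)X 1/3 unhappy · (2,1)O 0/4 unhappy · (2,2)X 1/4 unhappy · (2,3)O 0/3 unhappy · (2,5)X 0/0 ok
Row 3: (3,0)O 0/2 unhappy · (3,1)X 1/4 unhappy · (3,2)X 4/4 ok · (3,3)X 2/3 ok · (3,6)X 1/1 ok
Row 4: (4,1)O 0/2 unhappy · (4,2)X 3/4 ok · (4,3)X 3/3 ok · (4,4)X 2/3 ok · (4,5)O 0/2 unhappy · (4,6)X 1/2 ok
Row 5: (5,2)X 1/1 ok · (5,4)X 1/1 ok
For instance (1,2) has only 0/4 same-type neighbors, below 1/2.

No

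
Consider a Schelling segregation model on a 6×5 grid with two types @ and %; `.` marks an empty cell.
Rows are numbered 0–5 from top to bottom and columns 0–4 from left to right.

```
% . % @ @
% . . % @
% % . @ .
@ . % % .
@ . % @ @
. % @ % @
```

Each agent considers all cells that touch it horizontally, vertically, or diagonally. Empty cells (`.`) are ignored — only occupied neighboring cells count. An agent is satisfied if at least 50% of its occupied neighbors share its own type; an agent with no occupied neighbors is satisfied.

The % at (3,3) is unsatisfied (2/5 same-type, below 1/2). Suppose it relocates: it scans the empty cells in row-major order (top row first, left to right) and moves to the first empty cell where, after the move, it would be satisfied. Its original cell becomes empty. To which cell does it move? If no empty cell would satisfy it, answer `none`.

Vacating (3,3). Empty cells in order:
  (0,1): 3/3 same-type → satisfied — stop here.

(0,1)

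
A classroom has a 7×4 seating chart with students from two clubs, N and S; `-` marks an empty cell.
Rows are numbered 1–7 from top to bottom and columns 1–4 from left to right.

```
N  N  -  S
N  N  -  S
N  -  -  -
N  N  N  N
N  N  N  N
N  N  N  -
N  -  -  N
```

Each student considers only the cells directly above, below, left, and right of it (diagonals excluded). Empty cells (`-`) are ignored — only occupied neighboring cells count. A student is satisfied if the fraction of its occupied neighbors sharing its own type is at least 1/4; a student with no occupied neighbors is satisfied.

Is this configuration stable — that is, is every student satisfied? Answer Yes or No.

Yes

(1,1)N 2/2 ok
(1,2)N 2/2 ok
(1,4)S 1/1 ok
(2,1)N 3/3 ok
(2,2)N 2/2 ok
(2,4)S 1/1 ok
(3,1)N 2/2 ok
(4,1)N 3/3 ok
(4,2)N 3/3 ok
(4,3)N 3/3 ok
(4,4)N 2/2 ok
(5,1)N 3/3 ok
(5,2)N 4/4 ok
(5,3)N 4/4 ok
(5,4)N 2/2 ok
(6,1)N 3/3 ok
(6,2)N 3/3 ok
(6,3)N 2/2 ok
(7,1)N 1/1 ok
(7,4)N 0/0 ok
All meet the threshold, so the configuration is stable.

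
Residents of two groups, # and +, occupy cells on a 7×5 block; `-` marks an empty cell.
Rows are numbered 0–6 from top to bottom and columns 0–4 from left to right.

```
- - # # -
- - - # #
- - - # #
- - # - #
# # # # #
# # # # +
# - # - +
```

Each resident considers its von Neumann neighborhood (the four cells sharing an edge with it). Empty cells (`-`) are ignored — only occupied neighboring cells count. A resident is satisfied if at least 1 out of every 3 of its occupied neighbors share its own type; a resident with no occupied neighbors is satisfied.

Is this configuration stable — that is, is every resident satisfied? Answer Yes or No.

Yes

(0,2)# 1/1 ok
(0,3)# 2/2 ok
(1,3)# 3/3 ok
(1,4)# 2/2 ok
(2,3)# 2/2 ok
(2,4)# 3/3 ok
(3,2)# 1/1 ok
(3,4)# 2/2 ok
(4,0)# 2/2 ok
(4,1)# 3/3 ok
(4,2)# 4/4 ok
(4,3)# 3/3 ok
(4,4)# 2/3 ok
(5,0)# 3/3 ok
(5,1)# 3/3 ok
(5,2)# 4/4 ok
(5,3)# 2/3 ok
(5,4)+ 1/3 ok
(6,0)# 1/1 ok
(6,2)# 1/1 ok
(6,4)+ 1/1 ok
All meet the threshold, so the configuration is stable.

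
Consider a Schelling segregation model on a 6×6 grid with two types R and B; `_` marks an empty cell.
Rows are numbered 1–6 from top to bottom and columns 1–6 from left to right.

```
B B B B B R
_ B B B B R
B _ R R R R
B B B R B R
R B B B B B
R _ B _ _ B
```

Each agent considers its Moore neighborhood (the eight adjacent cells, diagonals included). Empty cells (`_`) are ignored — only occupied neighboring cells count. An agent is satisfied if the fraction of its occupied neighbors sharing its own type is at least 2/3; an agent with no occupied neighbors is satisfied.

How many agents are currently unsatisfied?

15

(1,1)B 2/2 ✓
(1,2)B 4/4 ✓
(1,3)B 5/5 ✓
(1,4)B 5/5 ✓
(1,5)B 3/5 ✗
(1,6)R 1/3 ✗
(2,2)B 5/6 ✓
(2,3)B 5/7 ✓
(2,4)B 5/8 ✗
(2,5)B 3/8 ✗
(2,6)R 3/5 ✗
(3,1)B 3/3 ✓
(3,3)R 2/7 ✗
(3,4)R 3/8 ✗
(3,5)R 5/8 ✗
(3,6)R 3/5 ✗
(4,1)B 3/4 ✓
(4,2)B 5/7 ✓
(4,3)B 4/7 ✗
(4,4)R 3/8 ✗
(4,5)B 3/8 ✗
(4,6)R 2/5 ✗
(5,1)R 1/4 ✗
(5,2)B 5/7 ✓
(5,3)B 5/6 ✓
(5,4)B 5/6 ✓
(5,5)B 4/6 ✓
(5,6)B 3/4 ✓
(6,1)R 1/2 ✗
(6,3)B 3/3 ✓
(6,6)B 2/2 ✓
Unsatisfied: (1,5), (1,6), (2,4), (2,5), (2,6), (3,3), (3,4), (3,5), (3,6), (4,3), (4,4), (4,5), (4,6), (5,1), (6,1) — 15 in total.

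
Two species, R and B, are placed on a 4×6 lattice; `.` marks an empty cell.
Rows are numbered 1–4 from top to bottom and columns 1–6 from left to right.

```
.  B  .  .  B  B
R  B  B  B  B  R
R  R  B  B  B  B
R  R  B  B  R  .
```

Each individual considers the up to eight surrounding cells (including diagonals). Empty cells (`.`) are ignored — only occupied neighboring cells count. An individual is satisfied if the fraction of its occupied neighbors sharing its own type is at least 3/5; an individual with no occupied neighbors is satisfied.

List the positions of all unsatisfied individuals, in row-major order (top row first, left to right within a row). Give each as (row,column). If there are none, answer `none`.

Row 1: (1,2)B 2/3 ✓ · (1,5)B 3/4 ✓ · (1,6)B 2/3 ✓
Row 2: (2,1)R 2/4 ✗ · (2,2)B 3/6 ✗ · (2,3)B 5/6 ✓ · (2,4)B 6/6 ✓ · (2,5)B 6/7 ✓ · (2,6)R 0/5 ✗
Row 3: (3,1)R 4/5 ✓ · (3,2)R 4/8 ✗ · (3,3)B 6/8 ✓ · (3,4)B 7/8 ✓ · (3,5)B 5/7 ✓ · (3,6)B 2/4 ✗
Row 4: (4,1)R 3/3 ✓ · (4,2)R 3/5 ✓ · (4,3)B 3/5 ✓ · (4,4)B 4/5 ✓ · (4,5)R 0/4 ✗

(2,1), (2,2), (2,6), (3,2), (3,6), (4,5)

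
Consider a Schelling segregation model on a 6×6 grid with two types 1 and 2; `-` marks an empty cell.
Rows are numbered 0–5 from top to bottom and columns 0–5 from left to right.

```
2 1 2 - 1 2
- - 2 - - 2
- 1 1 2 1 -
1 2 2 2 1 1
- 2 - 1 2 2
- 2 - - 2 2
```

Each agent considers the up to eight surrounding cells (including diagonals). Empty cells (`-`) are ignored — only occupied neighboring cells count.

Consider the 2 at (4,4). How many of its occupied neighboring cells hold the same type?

Occupied neighbors of (4,4): (3,3)=2, (3,4)=1, (3,5)=1, (4,3)=1, (4,5)=2, (5,4)=2, (5,5)=2.
Same type (2): 4 of 7.

4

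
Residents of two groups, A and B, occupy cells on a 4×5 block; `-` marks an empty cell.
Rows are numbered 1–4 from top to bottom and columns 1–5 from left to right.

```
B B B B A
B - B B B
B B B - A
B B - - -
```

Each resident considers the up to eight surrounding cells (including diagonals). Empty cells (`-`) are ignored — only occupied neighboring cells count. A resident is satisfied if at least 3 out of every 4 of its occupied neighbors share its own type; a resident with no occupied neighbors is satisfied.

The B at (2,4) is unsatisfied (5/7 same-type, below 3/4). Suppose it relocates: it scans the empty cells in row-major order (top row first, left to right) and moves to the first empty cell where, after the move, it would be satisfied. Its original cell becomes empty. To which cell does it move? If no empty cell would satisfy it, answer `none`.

(2,2)

Vacating (2,4). Empty cells in order:
  (2,2): 8/8 same-type → satisfied — stop here.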